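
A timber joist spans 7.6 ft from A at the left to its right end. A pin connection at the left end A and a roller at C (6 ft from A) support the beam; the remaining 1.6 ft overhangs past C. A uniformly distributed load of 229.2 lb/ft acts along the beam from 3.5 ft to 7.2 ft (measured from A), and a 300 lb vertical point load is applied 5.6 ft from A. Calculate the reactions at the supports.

A_x = 0, A_y = 111.9 lb, C_y = 1036 lb

Resultant of the distributed load: 229.2 × 3.7 = 848.04 lb at 5.35 ft from A.
Moments about A: C_y·6 − (229.2·3.7)·5.35 − 300·5.6 = 0 → C_y = 6217.014/6 = 1036.17 ≈ 1036 lb.
ΣF_y = 0: A_y + 1036.17 − 229.2·3.7 − 300 = 0 → A_y = 111.9 lb.
ΣF_x = 0: no horizontal applied forces, so A_x = 0.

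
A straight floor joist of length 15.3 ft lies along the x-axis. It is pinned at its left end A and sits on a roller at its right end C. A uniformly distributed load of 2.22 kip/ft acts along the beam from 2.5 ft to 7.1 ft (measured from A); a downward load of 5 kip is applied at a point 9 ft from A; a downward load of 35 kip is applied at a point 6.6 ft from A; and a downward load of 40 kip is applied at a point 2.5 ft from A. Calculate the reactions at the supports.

A_x = 0, A_y = 62.43 kip, C_y = 27.78 kip

Resultant of the distributed load: 2.22 × 4.6 = 10.212 kip at 4.8 ft from A.
Moments about A: C_y·15.3 − (2.22·4.6)·4.8 − 5·9 − 35·6.6 − 40·2.5 = 0 → C_y = 425.0176/15.3 = 27.7789 ≈ 27.78 kip.
ΣF_y = 0: A_y + 27.7789 − 2.22·4.6 − 5 − 35 − 40 = 0 → A_y = 62.43 kip.
ΣF_x = 0: no horizontal applied forces, so A_x = 0.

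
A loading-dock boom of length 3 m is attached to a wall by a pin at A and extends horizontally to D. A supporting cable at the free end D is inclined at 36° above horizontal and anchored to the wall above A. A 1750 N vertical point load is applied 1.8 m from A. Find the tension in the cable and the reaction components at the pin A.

T = 1786 N, A_x = 1445 N, A_y = 700.0 N

ΣM about A: T·sin36°·3 − 1750·1.8 = 0 → T = 3150/(3·0.587785) = 1786.37 ≈ 1786 N.
ΣF_x = 0: A_x − T·cos36° = 0 → A_x = 1786.37 × 0.809017 = 1445 N.
ΣF_y = 0: A_y + T·sin36° − 1750 = 0 → A_y = 1750 − 1786.37 × 0.587785 = 700.0 N.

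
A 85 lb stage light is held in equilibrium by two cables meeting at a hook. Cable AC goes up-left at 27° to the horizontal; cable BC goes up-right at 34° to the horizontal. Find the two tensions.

ΣF_x = 0: −T_AC·cos27° + T_BC·cos34° = 0 → T_BC = 1.07475·T_AC.
ΣF_y = 0: T_AC·sin27° + T_BC·sin34° = 85.
Substitute: T_AC·(0.45399 + 1.07475·0.559193) = 85 → T_AC = 80.57 lb.
Then T_BC = 1.07475 × 80.57 = 86.59 lb.

T_AC = 80.57 lb, T_BC = 86.59 lb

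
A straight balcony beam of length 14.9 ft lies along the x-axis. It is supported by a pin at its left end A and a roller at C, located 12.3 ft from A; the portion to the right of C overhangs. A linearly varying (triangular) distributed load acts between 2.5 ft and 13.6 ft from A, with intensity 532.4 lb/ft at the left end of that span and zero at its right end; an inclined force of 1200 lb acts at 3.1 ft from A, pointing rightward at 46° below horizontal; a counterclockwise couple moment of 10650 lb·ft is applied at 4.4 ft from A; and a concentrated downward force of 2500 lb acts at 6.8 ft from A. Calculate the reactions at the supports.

Resultant of the triangular load: ½ × 532.4 × 11.1 = 2954.82 lb, acting at 6.2 ft from A (one-third of the span from the peak).
Moments about A: C_y·12.3 − (½·532.4·11.1)·6.2 − 1200·sin46°·3.1 + 10650 − 2500·6.8 = 0 → C_y = 27345.8/12.3 = 2223.24 ≈ 2223 lb.
ΣF_y = 0: A_y + 2223.24 − ½·532.4·11.1 − 1200·sin46° − 2500 = 0 → A_y = 4095 lb.
ΣF_x = 0: A_x + 1200·cos46° = 0 → A_x = -833.6 lb.

A_x = -833.6 lb, A_y = 4095 lb, C_y = 2223 lb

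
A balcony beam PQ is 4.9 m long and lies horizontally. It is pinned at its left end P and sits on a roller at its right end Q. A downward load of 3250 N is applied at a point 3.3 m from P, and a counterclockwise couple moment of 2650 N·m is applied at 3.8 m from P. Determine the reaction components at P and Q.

ΣM about P: Q_y·4.9 − 3250·3.3 + 2650 = 0 → Q_y = 8075/4.9 = 1647.96 ≈ 1648 N.
ΣF_y = 0: P_y + 1647.96 − 3250 = 0 → P_y = 1602 N.
ΣF_x = 0: no horizontal applied forces, so P_x = 0.

P_x = 0, P_y = 1602 N, Q_y = 1648 N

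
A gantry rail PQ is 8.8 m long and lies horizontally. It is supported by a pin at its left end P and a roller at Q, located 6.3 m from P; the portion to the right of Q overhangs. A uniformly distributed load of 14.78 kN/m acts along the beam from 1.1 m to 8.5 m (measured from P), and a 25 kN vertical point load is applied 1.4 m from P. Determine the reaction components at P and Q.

Resultant of the distributed load: 14.78 × 7.4 = 109.372 kN at 4.8 m from P.
Taking moments about P: Q_y·6.3 − (14.78·7.4)·4.8 − 25·1.4 = 0 → Q_y = 559.9856/6.3 = 88.8866 ≈ 88.89 kN.
ΣF_y = 0: P_y + 88.8866 − 14.78·7.4 − 25 = 0 → P_y = 45.49 kN.
ΣF_x = 0: no horizontal applied forces, so P_x = 0.

P_x = 0, P_y = 45.49 kN, Q_y = 88.89 kN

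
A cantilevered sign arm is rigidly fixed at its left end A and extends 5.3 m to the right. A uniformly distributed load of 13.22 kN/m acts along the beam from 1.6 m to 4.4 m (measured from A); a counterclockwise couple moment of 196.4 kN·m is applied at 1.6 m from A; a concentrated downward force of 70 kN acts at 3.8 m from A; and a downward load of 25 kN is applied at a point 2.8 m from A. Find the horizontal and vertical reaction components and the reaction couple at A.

A_x = 0, A_y = 132.0 kN, M_A = 250.6 kN·m

Resultant of the distributed load: 13.22 × 2.8 = 37.016 kN at 3 m from A.
ΣF_x = 0: A_x = 0.
ΣF_y = 0: A_y − 13.22·2.8 − 70 − 25 = 0 → A_y = 132.0 kN.
ΣM about A: M_A − (13.22·2.8)·3 + 196.4 − 70·3.8 − 25·2.8 = 0 → M_A = 250.6 kN·m.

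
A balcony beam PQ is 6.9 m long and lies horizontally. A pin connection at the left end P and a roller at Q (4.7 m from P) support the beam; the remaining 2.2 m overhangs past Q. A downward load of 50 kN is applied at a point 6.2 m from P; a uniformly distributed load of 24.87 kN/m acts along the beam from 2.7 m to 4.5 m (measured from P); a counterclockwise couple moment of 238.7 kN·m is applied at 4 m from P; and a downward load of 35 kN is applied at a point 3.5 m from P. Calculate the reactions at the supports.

Resultant of the distributed load: 24.87 × 1.8 = 44.766 kN at 3.6 m from P.
Taking moments about P: Q_y·4.7 − 50·6.2 − (24.87·1.8)·3.6 + 238.7 − 35·3.5 = 0 → Q_y = 354.9576/4.7 = 75.5229 ≈ 75.52 kN.
ΣF_y = 0: P_y + 75.5229 − 50 − 24.87·1.8 − 35 = 0 → P_y = 54.24 kN.
ΣF_x = 0: no horizontal applied forces, so P_x = 0.

P_x = 0, P_y = 54.24 kN, Q_y = 75.52 kN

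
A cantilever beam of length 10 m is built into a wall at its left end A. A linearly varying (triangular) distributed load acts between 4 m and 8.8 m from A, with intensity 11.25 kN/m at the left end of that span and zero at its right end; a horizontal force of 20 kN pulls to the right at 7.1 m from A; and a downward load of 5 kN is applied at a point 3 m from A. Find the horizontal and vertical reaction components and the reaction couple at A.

A_x = -20.00 kN, A_y = 32.00 kN, M_A = 166.2 kN·m

Resultant of the triangular load: ½ × 11.25 × 4.8 = 27 kN, acting at 5.6 m from A (one-third of the span from the peak).
ΣF_x = 0: A_x + 20 = 0 → A_x = -20.00 kN.
ΣF_y = 0: A_y − ½·11.25·4.8 − 5 = 0 → A_y = 32.00 kN.
ΣM about A: M_A − (½·11.25·4.8)·5.6 − 5·3 = 0 → M_A = 166.2 kN·m.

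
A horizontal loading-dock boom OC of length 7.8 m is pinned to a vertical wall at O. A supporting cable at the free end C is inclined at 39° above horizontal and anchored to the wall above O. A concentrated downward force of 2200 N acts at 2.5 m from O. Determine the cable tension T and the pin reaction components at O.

ΣM about O: T·sin39°·7.8 − 2200·2.5 = 0 → T = 5500/(7.8·0.62932) = 1120.46 ≈ 1120 N.
ΣF_x = 0: O_x − T·cos39° = 0 → O_x = 1120.46 × 0.777146 = 870.8 N.
ΣF_y = 0: O_y + T·sin39° − 2200 = 0 → O_y = 2200 − 1120.46 × 0.62932 = 1495 N.

T = 1120 N, O_x = 870.8 N, O_y = 1495 N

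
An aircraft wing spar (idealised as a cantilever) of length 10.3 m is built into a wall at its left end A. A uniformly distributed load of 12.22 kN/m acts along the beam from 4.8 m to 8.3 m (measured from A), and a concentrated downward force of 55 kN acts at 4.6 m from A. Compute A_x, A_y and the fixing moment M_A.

Resultant of the distributed load: 12.22 × 3.5 = 42.77 kN at 6.55 m from A.
ΣF_x = 0: A_x = 0.
ΣF_y = 0: A_y − 12.22·3.5 − 55 = 0 → A_y = 97.77 kN.
ΣM about A: M_A − (12.22·3.5)·6.55 − 55·4.6 = 0 → M_A = 533.1 kN·m.

A_x = 0, A_y = 97.77 kN, M_A = 533.1 kN·m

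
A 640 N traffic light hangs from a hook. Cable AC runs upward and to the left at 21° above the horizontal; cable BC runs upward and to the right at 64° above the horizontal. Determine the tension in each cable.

ΣF_x = 0: −T_AC·cos21° + T_BC·cos64° = 0 → T_BC = 2.12966·T_AC.
ΣF_y = 0: T_AC·sin21° + T_BC·sin64° = 640.
Substitute: T_AC·(0.358368 + 2.12966·0.898794) = 640 → T_AC = 281.629 ≈ 281.6 N.
Then T_BC = 2.12966 × 281.629 = 599.8 N.

T_AC = 281.6 N, T_BC = 599.8 N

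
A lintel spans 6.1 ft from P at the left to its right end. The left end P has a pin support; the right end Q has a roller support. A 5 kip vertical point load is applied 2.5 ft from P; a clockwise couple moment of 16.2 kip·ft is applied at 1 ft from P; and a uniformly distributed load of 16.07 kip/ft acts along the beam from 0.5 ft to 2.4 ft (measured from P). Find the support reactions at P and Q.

Resultant of the distributed load: 16.07 × 1.9 = 30.533 kip at 1.45 ft from P.
Taking moments about P: Q_y·6.1 − 5·2.5 − 16.2 − (16.07·1.9)·1.45 = 0 → Q_y = 72.97285/6.1 = 11.9628 ≈ 11.96 kip.
ΣF_y = 0: P_y + 11.9628 − 5 − 16.07·1.9 = 0 → P_y = 23.57 kip.
ΣF_x = 0: no horizontal applied forces, so P_x = 0.

P_x = 0, P_y = 23.57 kip, Q_y = 11.96 kip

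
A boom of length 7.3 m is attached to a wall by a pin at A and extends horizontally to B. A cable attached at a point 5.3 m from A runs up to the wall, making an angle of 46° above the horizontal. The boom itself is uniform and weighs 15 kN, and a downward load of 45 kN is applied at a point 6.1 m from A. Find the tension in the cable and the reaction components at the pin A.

ΣM about A: T·sin46°·5.3 − 15·3.65 − 45·6.1 = 0 → T = 329.25/(5.3·0.71934) = 86.3606 ≈ 86.36 kN.
ΣF_x = 0: A_x − T·cos46° = 0 → A_x = 86.3606 × 0.694658 = 59.99 kN.
ΣF_y = 0: A_y + T·sin46° − 15 − 45 = 0 → A_y = 60 − 86.3606 × 0.71934 = -2.123 kN.

T = 86.36 kN, A_x = 59.99 kN, A_y = -2.123 kN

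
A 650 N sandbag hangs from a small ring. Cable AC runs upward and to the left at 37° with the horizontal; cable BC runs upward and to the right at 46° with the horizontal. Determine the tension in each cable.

ΣF_x = 0: −T_AC·cos37° + T_BC·cos46° = 0 → T_BC = 1.14968·T_AC.
ΣF_y = 0: T_AC·sin37° + T_BC·sin46° = 650.
Substitute: T_AC·(0.601815 + 1.14968·0.71934) = 650 → T_AC = 454.919 ≈ 454.9 N.
Then T_BC = 1.14968 × 454.919 = 523.0 N.

T_AC = 454.9 N, T_BC = 523.0 N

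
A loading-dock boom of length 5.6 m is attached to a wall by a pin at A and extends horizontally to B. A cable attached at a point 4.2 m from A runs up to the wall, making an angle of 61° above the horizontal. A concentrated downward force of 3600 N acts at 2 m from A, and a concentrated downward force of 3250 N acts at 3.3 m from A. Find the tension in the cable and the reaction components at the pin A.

T = 4880 N, A_x = 2366 N, A_y = 2582 N

ΣM about A: T·sin61°·4.2 − 3600·2 − 3250·3.3 = 0 → T = 17925/(4.2·0.87462) = 4879.67 ≈ 4880 N.
ΣF_x = 0: A_x − T·cos61° = 0 → A_x = 4879.67 × 0.48481 = 2366 N.
ΣF_y = 0: A_y + T·sin61° − 3600 − 3250 = 0 → A_y = 6850 − 4879.67 × 0.87462 = 2582 N.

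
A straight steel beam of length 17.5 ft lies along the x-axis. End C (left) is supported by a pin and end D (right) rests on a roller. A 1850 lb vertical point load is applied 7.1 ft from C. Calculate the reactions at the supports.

C_x = 0, C_y = 1099 lb, D_y = 750.6 lb

ΣM about C: D_y·17.5 − 1850·7.1 = 0 → D_y = 13135/17.5 = 750.571 ≈ 750.6 lb.
ΣF_y = 0: C_y + 750.571 − 1850 = 0 → C_y = 1099 lb.
ΣF_x = 0: no horizontal applied forces, so C_x = 0.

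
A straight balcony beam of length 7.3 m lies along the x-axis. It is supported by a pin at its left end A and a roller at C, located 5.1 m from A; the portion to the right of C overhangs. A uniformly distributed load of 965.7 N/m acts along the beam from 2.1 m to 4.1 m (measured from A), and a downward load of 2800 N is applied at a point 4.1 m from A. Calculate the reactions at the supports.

Resultant of the distributed load: 965.7 × 2 = 1931.4 N at 3.1 m from A.
ΣM about A: C_y·5.1 − (965.7·2)·3.1 − 2800·4.1 = 0 → C_y = 17467.34/5.1 = 3424.97 ≈ 3425 N.
ΣF_y = 0: A_y + 3424.97 − 965.7·2 − 2800 = 0 → A_y = 1306 N.
ΣF_x = 0: no horizontal applied forces, so A_x = 0.

A_x = 0, A_y = 1306 N, C_y = 3425 N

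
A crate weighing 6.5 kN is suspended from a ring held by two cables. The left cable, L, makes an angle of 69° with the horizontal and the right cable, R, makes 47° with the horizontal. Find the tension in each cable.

ΣF_x = 0: −T_L·cos69° + T_R·cos47° = 0 → T_R = 0.525467·T_L.
ΣF_y = 0: T_L·sin69° + T_R·sin47° = 6.5.
Substitute: T_L·(0.93358 + 0.525467·0.731354) = 6.5 → T_L = 4.93215 ≈ 4.932 kN.
Then T_R = 0.525467 × 4.93215 = 2.592 kN.

T_L = 4.932 kN, T_R = 2.592 kN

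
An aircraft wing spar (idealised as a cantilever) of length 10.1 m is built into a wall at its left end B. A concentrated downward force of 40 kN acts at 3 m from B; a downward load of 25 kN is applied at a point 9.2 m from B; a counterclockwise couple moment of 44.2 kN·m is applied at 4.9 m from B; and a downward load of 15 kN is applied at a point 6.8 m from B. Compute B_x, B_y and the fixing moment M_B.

B_x = 0, B_y = 80.00 kN, M_B = 407.8 kN·m

ΣF_x = 0: B_x = 0.
ΣF_y = 0: B_y − 40 − 25 − 15 = 0 → B_y = 80.00 kN.
ΣM about B: M_B − 40·3 − 25·9.2 + 44.2 − 15·6.8 = 0 → M_B = 407.8 kN·m.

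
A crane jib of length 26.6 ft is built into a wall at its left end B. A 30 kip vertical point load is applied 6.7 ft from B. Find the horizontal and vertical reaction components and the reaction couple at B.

ΣF_x = 0: B_x = 0.
ΣF_y = 0: B_y − 30 = 0 → B_y = 30.00 kip.
ΣM about B: M_B − 30·6.7 = 0 → M_B = 201.0 kip·ft.

B_x = 0, B_y = 30.00 kip, M_B = 201.0 kip·ft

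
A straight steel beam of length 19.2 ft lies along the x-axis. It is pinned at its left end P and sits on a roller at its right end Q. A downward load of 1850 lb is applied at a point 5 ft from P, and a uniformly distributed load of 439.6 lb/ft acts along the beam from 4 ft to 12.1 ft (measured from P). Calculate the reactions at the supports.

P_x = 0, P_y = 3436 lb, Q_y = 1975 lb

Resultant of the distributed load: 439.6 × 8.1 = 3560.76 lb at 8.05 ft from P.
Taking moments about P: Q_y·19.2 − 1850·5 − (439.6·8.1)·8.05 = 0 → Q_y = 37914.118/19.2 = 1974.69 ≈ 1975 lb.
ΣF_y = 0: P_y + 1974.69 − 1850 − 439.6·8.1 = 0 → P_y = 3436 lb.
ΣF_x = 0: no horizontal applied forces, so P_x = 0.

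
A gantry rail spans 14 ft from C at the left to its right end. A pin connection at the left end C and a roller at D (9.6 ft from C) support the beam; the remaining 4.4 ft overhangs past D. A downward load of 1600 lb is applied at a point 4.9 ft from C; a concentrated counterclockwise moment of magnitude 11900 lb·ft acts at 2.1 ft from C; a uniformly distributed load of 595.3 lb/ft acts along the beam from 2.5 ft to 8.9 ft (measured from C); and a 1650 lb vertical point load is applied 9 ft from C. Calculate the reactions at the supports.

Resultant of the distributed load: 595.3 × 6.4 = 3809.92 lb at 5.7 ft from C.
Taking moments about C: D_y·9.6 − 1600·4.9 + 11900 − (595.3·6.4)·5.7 − 1650·9 = 0 → D_y = 32506.544/9.6 = 3386.1 ≈ 3386 lb.
ΣF_y = 0: C_y + 3386.1 − 1600 − 595.3·6.4 − 1650 = 0 → C_y = 3674 lb.
ΣF_x = 0: no horizontal applied forces, so C_x = 0.

C_x = 0, C_y = 3674 lb, D_y = 3386 lb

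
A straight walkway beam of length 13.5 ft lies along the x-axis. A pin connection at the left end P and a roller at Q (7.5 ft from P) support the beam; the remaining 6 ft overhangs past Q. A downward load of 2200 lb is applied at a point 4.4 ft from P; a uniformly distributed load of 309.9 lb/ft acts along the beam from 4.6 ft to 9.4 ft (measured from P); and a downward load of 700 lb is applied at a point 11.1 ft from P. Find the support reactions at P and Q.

Resultant of the distributed load: 309.9 × 4.8 = 1487.52 lb at 7 ft from P.
Moments about P: Q_y·7.5 − 2200·4.4 − (309.9·4.8)·7 − 700·11.1 = 0 → Q_y = 27862.64/7.5 = 3715.02 ≈ 3715 lb.
ΣF_y = 0: P_y + 3715.02 − 2200 − 309.9·4.8 − 700 = 0 → P_y = 672.5 lb.
ΣF_x = 0: no horizontal applied forces, so P_x = 0.

P_x = 0, P_y = 672.5 lb, Q_y = 3715 lb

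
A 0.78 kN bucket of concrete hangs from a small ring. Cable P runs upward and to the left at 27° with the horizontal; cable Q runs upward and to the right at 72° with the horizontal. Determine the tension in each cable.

ΣF_x = 0: −T_P·cos27° + T_Q·cos72° = 0 → T_Q = 2.88336·T_P.
ΣF_y = 0: T_P·sin27° + T_Q·sin72° = 0.78.
Substitute: T_P·(0.45399 + 2.88336·0.951057) = 0.78 → T_P = 0.244038 ≈ 0.2440 kN.
Then T_Q = 2.88336 × 0.244038 = 0.7036 kN.

T_P = 0.2440 kN, T_Q = 0.7036 kN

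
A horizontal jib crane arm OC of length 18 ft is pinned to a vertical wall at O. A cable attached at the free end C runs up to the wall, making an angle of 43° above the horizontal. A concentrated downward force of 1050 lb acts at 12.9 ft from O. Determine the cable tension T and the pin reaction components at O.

T = 1103 lb, O_x = 807.0 lb, O_y = 297.5 lb

ΣM about O: T·sin43°·18 − 1050·12.9 = 0 → T = 13545/(18·0.681998) = 1103.38 ≈ 1103 lb.
ΣF_x = 0: O_x − T·cos43° = 0 → O_x = 1103.38 × 0.731354 = 807.0 lb.
ΣF_y = 0: O_y + T·sin43° − 1050 = 0 → O_y = 1050 − 1103.38 × 0.681998 = 297.5 lb.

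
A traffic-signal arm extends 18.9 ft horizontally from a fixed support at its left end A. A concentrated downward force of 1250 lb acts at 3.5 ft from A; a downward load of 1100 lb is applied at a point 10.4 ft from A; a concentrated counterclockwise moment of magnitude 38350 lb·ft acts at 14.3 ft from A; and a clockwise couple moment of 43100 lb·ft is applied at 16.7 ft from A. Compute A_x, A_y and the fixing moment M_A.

ΣF_x = 0: A_x = 0.
ΣF_y = 0: A_y − 1250 − 1100 = 0 → A_y = 2350 lb.
ΣM about A: M_A − 1250·3.5 − 1100·10.4 + 38350 − 43100 = 0 → M_A = 20560 lb·ft.

A_x = 0, A_y = 2350 lb, M_A = 20560 lb·ft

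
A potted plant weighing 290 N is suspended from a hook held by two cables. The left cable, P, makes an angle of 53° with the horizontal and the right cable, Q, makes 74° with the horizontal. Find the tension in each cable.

T_P = 100.1 N, T_Q = 218.5 N

ΣF_x = 0: −T_P·cos53° + T_Q·cos74° = 0 → T_Q = 2.18336·T_P.
ΣF_y = 0: T_P·sin53° + T_Q·sin74° = 290.
Substitute: T_P·(0.798636 + 2.18336·0.961262) = 290 → T_P = 100.089 ≈ 100.1 N.
Then T_Q = 2.18336 × 100.089 = 218.5 N.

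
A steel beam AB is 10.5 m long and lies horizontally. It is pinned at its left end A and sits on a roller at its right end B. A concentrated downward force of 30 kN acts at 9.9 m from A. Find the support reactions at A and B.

Moments about A: B_y·10.5 − 30·9.9 = 0 → B_y = 297/10.5 = 28.2857 ≈ 28.29 kN.
ΣF_y = 0: A_y + 28.2857 − 30 = 0 → A_y = 1.714 kN.
ΣF_x = 0: no horizontal applied forces, so A_x = 0.

A_x = 0, A_y = 1.714 kN, B_y = 28.29 kN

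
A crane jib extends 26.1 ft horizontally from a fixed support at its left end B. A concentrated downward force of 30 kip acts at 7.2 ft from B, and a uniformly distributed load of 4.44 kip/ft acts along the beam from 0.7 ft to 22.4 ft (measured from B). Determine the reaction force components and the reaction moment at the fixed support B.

B_x = 0, B_y = 126.3 kip, M_B = 1329 kip·ft

Resultant of the distributed load: 4.44 × 21.7 = 96.348 kip at 11.55 ft from B.
ΣF_x = 0: B_x = 0.
ΣF_y = 0: B_y − 30 − 4.44·21.7 = 0 → B_y = 126.3 kip.
ΣM about B: M_B − 30·7.2 − (4.44·21.7)·11.55 = 0 → M_B = 1329 kip·ft.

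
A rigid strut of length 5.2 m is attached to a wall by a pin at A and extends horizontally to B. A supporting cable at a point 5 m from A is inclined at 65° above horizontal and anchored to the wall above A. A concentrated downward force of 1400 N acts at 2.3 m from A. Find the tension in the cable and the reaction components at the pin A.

T = 710.6 N, A_x = 300.3 N, A_y = 756.0 N

ΣM about A: T·sin65°·5 − 1400·2.3 = 0 → T = 3220/(5·0.906308) = 710.575 ≈ 710.6 N.
ΣF_x = 0: A_x − T·cos65° = 0 → A_x = 710.575 × 0.422618 = 300.3 N.
ΣF_y = 0: A_y + T·sin65° − 1400 = 0 → A_y = 1400 − 710.575 × 0.906308 = 756.0 N.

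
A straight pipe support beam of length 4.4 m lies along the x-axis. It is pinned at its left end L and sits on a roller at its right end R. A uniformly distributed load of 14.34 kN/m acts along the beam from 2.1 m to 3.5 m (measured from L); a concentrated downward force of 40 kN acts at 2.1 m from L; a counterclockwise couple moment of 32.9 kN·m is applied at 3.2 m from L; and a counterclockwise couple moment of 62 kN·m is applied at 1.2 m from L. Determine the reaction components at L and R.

Resultant of the distributed load: 14.34 × 1.4 = 20.076 kN at 2.8 m from L.
ΣM about L: R_y·4.4 − (14.34·1.4)·2.8 − 40·2.1 + 32.9 + 62 = 0 → R_y = 45.3128/4.4 = 10.2984 ≈ 10.30 kN.
ΣF_y = 0: L_y + 10.2984 − 14.34·1.4 − 40 = 0 → L_y = 49.78 kN.
ΣF_x = 0: no horizontal applied forces, so L_x = 0.

L_x = 0, L_y = 49.78 kN, R_y = 10.30 kN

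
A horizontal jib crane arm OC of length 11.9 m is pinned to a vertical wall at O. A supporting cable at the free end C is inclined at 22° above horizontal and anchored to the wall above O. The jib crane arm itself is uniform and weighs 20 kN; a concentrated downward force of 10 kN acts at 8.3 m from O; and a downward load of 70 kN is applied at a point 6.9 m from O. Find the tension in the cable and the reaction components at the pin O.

ΣM about O: T·sin22°·11.9 − 20·5.95 − 10·8.3 − 70·6.9 = 0 → T = 685/(11.9·0.374607) = 153.662 ≈ 153.7 kN.
ΣF_x = 0: O_x − T·cos22° = 0 → O_x = 153.662 × 0.927184 = 142.5 kN.
ΣF_y = 0: O_y + T·sin22° − 20 − 10 − 70 = 0 → O_y = 100 − 153.662 × 0.374607 = 42.44 kN.

T = 153.7 kN, O_x = 142.5 kN, O_y = 42.44 kN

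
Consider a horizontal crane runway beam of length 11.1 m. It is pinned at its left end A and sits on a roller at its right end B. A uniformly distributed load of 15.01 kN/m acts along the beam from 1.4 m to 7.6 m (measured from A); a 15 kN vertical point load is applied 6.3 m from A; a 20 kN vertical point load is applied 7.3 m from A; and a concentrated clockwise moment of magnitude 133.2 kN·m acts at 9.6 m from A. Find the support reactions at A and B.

A_x = 0, A_y = 56.67 kN, B_y = 71.39 kN

Resultant of the distributed load: 15.01 × 6.2 = 93.062 kN at 4.5 m from A.
Taking moments about A: B_y·11.1 − (15.01·6.2)·4.5 − 15·6.3 − 20·7.3 − 133.2 = 0 → B_y = 792.479/11.1 = 71.3945 ≈ 71.39 kN.
ΣF_y = 0: A_y + 71.3945 − 15.01·6.2 − 15 − 20 = 0 → A_y = 56.67 kN.
ΣF_x = 0: no horizontal applied forces, so A_x = 0.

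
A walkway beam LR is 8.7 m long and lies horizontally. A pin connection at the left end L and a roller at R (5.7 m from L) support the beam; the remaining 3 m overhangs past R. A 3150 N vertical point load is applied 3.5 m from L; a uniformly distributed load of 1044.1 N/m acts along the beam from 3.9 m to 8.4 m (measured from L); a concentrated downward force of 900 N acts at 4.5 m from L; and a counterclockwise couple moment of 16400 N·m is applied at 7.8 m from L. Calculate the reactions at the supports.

L_x = 0, L_y = 3912 N, R_y = 4837 N

Resultant of the distributed load: 1044.1 × 4.5 = 4698.45 N at 6.15 m from L.
Moments about L: R_y·5.7 − 3150·3.5 − (1044.1·4.5)·6.15 − 900·4.5 + 16400 = 0 → R_y = 27570.4675/5.7 = 4836.92 ≈ 4837 N.
ΣF_y = 0: L_y + 4836.92 − 3150 − 1044.1·4.5 − 900 = 0 → L_y = 3912 N.
ΣF_x = 0: no horizontal applied forces, so L_x = 0.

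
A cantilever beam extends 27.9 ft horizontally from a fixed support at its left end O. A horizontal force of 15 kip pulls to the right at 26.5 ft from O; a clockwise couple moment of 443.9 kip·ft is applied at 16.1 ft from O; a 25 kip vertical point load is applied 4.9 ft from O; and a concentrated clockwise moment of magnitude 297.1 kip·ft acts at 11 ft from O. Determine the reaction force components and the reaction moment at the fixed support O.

ΣF_x = 0: O_x + 15 = 0 → O_x = -15.00 kip.
ΣF_y = 0: O_y − 25 = 0 → O_y = 25.00 kip.
ΣM about O: M_O − 443.9 − 25·4.9 − 297.1 = 0 → M_O = 863.5 kip·ft.

O_x = -15.00 kip, O_y = 25.00 kip, M_O = 863.5 kip·ft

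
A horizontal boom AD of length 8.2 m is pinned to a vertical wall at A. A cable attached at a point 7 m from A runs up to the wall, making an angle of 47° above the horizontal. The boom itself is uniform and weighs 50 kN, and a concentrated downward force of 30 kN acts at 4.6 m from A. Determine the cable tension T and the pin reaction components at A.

ΣM about A: T·sin47°·7 − 50·4.1 − 30·4.6 = 0 → T = 343/(7·0.731354) = 66.999 ≈ 67.00 kN.
ΣF_x = 0: A_x − T·cos47° = 0 → A_x = 66.999 × 0.681998 = 45.69 kN.
ΣF_y = 0: A_y + T·sin47° − 50 − 30 = 0 → A_y = 80 − 66.999 × 0.731354 = 31.00 kN.

T = 67.00 kN, A_x = 45.69 kN, A_y = 31.00 kN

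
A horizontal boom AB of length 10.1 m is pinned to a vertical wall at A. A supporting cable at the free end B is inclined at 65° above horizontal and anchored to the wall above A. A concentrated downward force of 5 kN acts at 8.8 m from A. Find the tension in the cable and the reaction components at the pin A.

T = 4.807 kN, A_x = 2.031 kN, A_y = 0.6436 kN

ΣM about A: T·sin65°·10.1 − 5·8.8 = 0 → T = 44/(10.1·0.906308) = 4.80679 ≈ 4.807 kN.
ΣF_x = 0: A_x − T·cos65° = 0 → A_x = 4.80679 × 0.422618 = 2.031 kN.
ΣF_y = 0: A_y + T·sin65° − 5 = 0 → A_y = 5 − 4.80679 × 0.906308 = 0.6436 kN.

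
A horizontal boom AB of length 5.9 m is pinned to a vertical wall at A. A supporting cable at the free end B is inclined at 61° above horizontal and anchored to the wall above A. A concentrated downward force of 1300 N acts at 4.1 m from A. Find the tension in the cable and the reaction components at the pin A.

ΣM about A: T·sin61°·5.9 − 1300·4.1 = 0 → T = 5330/(5.9·0.87462) = 1032.89 ≈ 1033 N.
ΣF_x = 0: A_x − T·cos61° = 0 → A_x = 1032.89 × 0.48481 = 500.8 N.
ΣF_y = 0: A_y + T·sin61° − 1300 = 0 → A_y = 1300 − 1032.89 × 0.87462 = 396.6 N.

T = 1033 N, A_x = 500.8 N, A_y = 396.6 N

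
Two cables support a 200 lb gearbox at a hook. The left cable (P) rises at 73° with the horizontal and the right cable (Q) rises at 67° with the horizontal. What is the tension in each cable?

ΣF_x = 0: −T_P·cos73° + T_Q·cos67° = 0 → T_Q = 0.748268·T_P.
ΣF_y = 0: T_P·sin73° + T_Q·sin67° = 200.
Substitute: T_P·(0.956305 + 0.748268·0.920505) = 200 → T_P = 121.574 ≈ 121.6 lb.
Then T_Q = 0.748268 × 121.574 = 90.97 lb.

T_P = 121.6 lb, T_Q = 90.97 lb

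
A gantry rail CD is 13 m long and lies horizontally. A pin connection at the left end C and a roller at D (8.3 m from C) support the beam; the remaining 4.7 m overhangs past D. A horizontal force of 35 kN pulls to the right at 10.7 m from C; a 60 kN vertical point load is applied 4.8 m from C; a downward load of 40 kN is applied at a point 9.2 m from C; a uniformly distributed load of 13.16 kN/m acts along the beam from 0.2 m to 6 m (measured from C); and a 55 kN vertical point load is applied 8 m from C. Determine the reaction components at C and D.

Resultant of the distributed load: 13.16 × 5.8 = 76.328 kN at 3.1 m from C.
Taking moments about C: D_y·8.3 − 60·4.8 − 40·9.2 − (13.16·5.8)·3.1 − 55·8 = 0 → D_y = 1332.6168/8.3 = 160.556 ≈ 160.6 kN.
ΣF_y = 0: C_y + 160.556 − 60 − 40 − 13.16·5.8 − 55 = 0 → C_y = 70.77 kN.
ΣF_x = 0: C_x + 35 = 0 → C_x = -35.00 kN.

C_x = -35.00 kN, C_y = 70.77 kN, D_y = 160.6 kN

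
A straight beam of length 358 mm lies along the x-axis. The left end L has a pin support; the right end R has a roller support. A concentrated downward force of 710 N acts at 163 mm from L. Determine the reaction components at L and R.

Taking moments about L: R_y·358 − 710·163 = 0 → R_y = 115730/358 = 323.268 ≈ 323.3 N.
ΣF_y = 0: L_y + 323.268 − 710 = 0 → L_y = 386.7 N.
ΣF_x = 0: no horizontal applied forces, so L_x = 0.

L_x = 0, L_y = 386.7 N, R_y = 323.3 N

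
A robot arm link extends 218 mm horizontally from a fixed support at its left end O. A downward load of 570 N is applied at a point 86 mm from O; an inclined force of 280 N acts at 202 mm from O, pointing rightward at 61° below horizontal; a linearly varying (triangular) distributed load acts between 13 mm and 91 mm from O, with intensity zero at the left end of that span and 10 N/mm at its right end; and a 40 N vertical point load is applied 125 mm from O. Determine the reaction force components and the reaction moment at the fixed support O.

Resultant of the triangular load: ½ × 10 × 78 = 390 N, acting at 65 mm from O (one-third of the span from the peak).
ΣF_x = 0: O_x + 280·cos61° = 0 → O_x = -135.7 N.
ΣF_y = 0: O_y − 570 − 280·sin61° − ½·10·78 − 40 = 0 → O_y = 1245 N.
ΣM about O: M_O − 570·86 − 280·sin61°·202 − (½·10·78)·65 − 40·125 = 0 → M_O = 128800 N·mm.

O_x = -135.7 N, O_y = 1245 N, M_O = 128800 N·mm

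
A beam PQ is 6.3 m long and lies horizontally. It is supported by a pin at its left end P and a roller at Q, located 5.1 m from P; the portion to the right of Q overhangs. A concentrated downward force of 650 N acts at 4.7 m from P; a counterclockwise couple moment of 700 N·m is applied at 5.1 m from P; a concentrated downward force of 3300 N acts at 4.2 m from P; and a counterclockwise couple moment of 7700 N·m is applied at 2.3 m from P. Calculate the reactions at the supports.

P_x = 0, P_y = 2280 N, Q_y = 1670 N

Moments about P: Q_y·5.1 − 650·4.7 + 700 − 3300·4.2 + 7700 = 0 → Q_y = 8515/5.1 = 1669.61 ≈ 1670 N.
ΣF_y = 0: P_y + 1669.61 − 650 − 3300 = 0 → P_y = 2280 N.
ΣF_x = 0: no horizontal applied forces, so P_x = 0.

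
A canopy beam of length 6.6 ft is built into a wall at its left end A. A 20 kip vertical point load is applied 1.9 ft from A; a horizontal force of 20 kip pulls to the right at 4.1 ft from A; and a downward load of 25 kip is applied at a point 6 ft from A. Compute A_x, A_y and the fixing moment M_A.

ΣF_x = 0: A_x + 20 = 0 → A_x = -20.00 kip.
ΣF_y = 0: A_y − 20 − 25 = 0 → A_y = 45.00 kip.
ΣM about A: M_A − 20·1.9 − 25·6 = 0 → M_A = 188.0 kip·ft.

A_x = -20.00 kip, A_y = 45.00 kip, M_A = 188.0 kip·ft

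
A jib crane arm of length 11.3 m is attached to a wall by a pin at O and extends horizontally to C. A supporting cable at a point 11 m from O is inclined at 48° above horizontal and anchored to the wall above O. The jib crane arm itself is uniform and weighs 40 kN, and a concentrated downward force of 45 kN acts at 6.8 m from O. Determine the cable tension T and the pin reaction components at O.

ΣM about O: T·sin48°·11 − 40·5.65 − 45·6.8 = 0 → T = 532/(11·0.743145) = 65.0797 ≈ 65.08 kN.
ΣF_x = 0: O_x − T·cos48° = 0 → O_x = 65.0797 × 0.669131 = 43.55 kN.
ΣF_y = 0: O_y + T·sin48° − 40 − 45 = 0 → O_y = 85 − 65.0797 × 0.743145 = 36.64 kN.

T = 65.08 kN, O_x = 43.55 kN, O_y = 36.64 kN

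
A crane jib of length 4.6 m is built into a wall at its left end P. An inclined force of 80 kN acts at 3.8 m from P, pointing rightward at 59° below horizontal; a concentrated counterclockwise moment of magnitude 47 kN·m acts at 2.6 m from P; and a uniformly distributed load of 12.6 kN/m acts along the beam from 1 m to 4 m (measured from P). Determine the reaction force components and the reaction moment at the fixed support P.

Resultant of the distributed load: 12.6 × 3 = 37.8 kN at 2.5 m from P.
ΣF_x = 0: P_x + 80·cos59° = 0 → P_x = -41.20 kN.
ΣF_y = 0: P_y − 80·sin59° − 12.6·3 = 0 → P_y = 106.4 kN.
ΣM about P: M_P − 80·sin59°·3.8 + 47 − (12.6·3)·2.5 = 0 → M_P = 308.1 kN·m.

P_x = -41.20 kN, P_y = 106.4 kN, M_P = 308.1 kN·m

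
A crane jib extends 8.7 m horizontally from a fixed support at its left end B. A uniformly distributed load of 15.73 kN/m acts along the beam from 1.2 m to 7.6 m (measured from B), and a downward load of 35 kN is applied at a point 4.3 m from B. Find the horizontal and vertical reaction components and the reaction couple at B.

Resultant of the distributed load: 15.73 × 6.4 = 100.672 kN at 4.4 m from B.
ΣF_x = 0: B_x = 0.
ΣF_y = 0: B_y − 15.73·6.4 − 35 = 0 → B_y = 135.7 kN.
ΣM about B: M_B − (15.73·6.4)·4.4 − 35·4.3 = 0 → M_B = 593.5 kN·m.

B_x = 0, B_y = 135.7 kN, M_B = 593.5 kN·m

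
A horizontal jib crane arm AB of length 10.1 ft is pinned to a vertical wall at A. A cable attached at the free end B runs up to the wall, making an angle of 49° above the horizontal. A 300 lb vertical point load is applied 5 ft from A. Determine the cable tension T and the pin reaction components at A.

T = 196.8 lb, A_x = 129.1 lb, A_y = 151.5 lb

ΣM about A: T·sin49°·10.1 − 300·5 = 0 → T = 1500/(10.1·0.75471) = 196.784 ≈ 196.8 lb.
ΣF_x = 0: A_x − T·cos49° = 0 → A_x = 196.784 × 0.656059 = 129.1 lb.
ΣF_y = 0: A_y + T·sin49° − 300 = 0 → A_y = 300 − 196.784 × 0.75471 = 151.5 lb.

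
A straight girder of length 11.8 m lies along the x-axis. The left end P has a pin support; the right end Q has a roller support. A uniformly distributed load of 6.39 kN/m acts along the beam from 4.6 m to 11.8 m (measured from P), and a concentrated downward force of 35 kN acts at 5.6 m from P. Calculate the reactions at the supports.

P_x = 0, P_y = 32.43 kN, Q_y = 48.58 kN

Resultant of the distributed load: 6.39 × 7.2 = 46.008 kN at 8.2 m from P.
ΣM about P: Q_y·11.8 − (6.39·7.2)·8.2 − 35·5.6 = 0 → Q_y = 573.2656/11.8 = 48.5818 ≈ 48.58 kN.
ΣF_y = 0: P_y + 48.5818 − 6.39·7.2 − 35 = 0 → P_y = 32.43 kN.
ΣF_x = 0: no horizontal applied forces, so P_x = 0.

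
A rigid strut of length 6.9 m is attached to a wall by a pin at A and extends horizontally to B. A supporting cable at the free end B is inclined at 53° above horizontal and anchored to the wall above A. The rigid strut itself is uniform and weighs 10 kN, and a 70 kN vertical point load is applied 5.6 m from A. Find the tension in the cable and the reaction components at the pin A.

ΣM about A: T·sin53°·6.9 − 10·3.45 − 70·5.6 = 0 → T = 426.5/(6.9·0.798636) = 77.3965 ≈ 77.40 kN.
ΣF_x = 0: A_x − T·cos53° = 0 → A_x = 77.3965 × 0.601815 = 46.58 kN.
ΣF_y = 0: A_y + T·sin53° − 10 − 70 = 0 → A_y = 80 − 77.3965 × 0.798636 = 18.19 kN.

T = 77.40 kN, A_x = 46.58 kN, A_y = 18.19 kN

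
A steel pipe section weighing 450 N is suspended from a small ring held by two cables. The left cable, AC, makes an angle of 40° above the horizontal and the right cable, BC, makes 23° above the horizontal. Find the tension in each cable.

ΣF_x = 0: −T_AC·cos40° + T_BC·cos23° = 0 → T_BC = 0.8322·T_AC.
ΣF_y = 0: T_AC·sin40° + T_BC·sin23° = 450.
Substitute: T_AC·(0.642788 + 0.8322·0.390731) = 450 → T_AC = 464.898 ≈ 464.9 N.
Then T_BC = 0.8322 × 464.898 = 386.9 N.

T_AC = 464.9 N, T_BC = 386.9 N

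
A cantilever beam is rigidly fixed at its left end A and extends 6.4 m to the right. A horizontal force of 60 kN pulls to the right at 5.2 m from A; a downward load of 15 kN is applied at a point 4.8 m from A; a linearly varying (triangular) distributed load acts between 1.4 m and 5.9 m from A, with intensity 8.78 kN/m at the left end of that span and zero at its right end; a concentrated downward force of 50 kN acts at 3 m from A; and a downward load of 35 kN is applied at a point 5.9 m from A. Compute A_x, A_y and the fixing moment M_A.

A_x = -60.00 kN, A_y = 119.8 kN, M_A = 485.8 kN·m

Resultant of the triangular load: ½ × 8.78 × 4.5 = 19.755 kN, acting at 2.9 m from A (one-third of the span from the peak).
ΣF_x = 0: A_x + 60 = 0 → A_x = -60.00 kN.
ΣF_y = 0: A_y − 15 − ½·8.78·4.5 − 50 − 35 = 0 → A_y = 119.8 kN.
ΣM about A: M_A − 15·4.8 − (½·8.78·4.5)·2.9 − 50·3 − 35·5.9 = 0 → M_A = 485.8 kN·m.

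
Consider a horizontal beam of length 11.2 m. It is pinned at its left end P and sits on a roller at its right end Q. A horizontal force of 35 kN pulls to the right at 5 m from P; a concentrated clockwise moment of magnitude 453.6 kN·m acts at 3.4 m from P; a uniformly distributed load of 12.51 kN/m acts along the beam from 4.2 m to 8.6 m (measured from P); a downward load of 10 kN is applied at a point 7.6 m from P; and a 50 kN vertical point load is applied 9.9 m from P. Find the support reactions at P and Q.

P_x = -35.00 kN, P_y = -7.892 kN, Q_y = 122.9 kN

Resultant of the distributed load: 12.51 × 4.4 = 55.044 kN at 6.4 m from P.
Taking moments about P: Q_y·11.2 − 453.6 − (12.51·4.4)·6.4 − 10·7.6 − 50·9.9 = 0 → Q_y = 1376.8816/11.2 = 122.936 ≈ 122.9 kN.
ΣF_y = 0: P_y + 122.936 − 12.51·4.4 − 10 − 50 = 0 → P_y = -7.892 kN.
ΣF_x = 0: P_x + 35 = 0 → P_x = -35.00 kN.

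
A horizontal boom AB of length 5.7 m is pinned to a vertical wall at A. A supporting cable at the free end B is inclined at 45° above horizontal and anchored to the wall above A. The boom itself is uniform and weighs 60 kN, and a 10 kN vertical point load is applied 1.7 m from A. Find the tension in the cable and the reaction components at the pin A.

ΣM about A: T·sin45°·5.7 − 60·2.85 − 10·1.7 = 0 → T = 188/(5.7·0.707107) = 46.6442 ≈ 46.64 kN.
ΣF_x = 0: A_x − T·cos45° = 0 → A_x = 46.6442 × 0.707107 = 32.98 kN.
ΣF_y = 0: A_y + T·sin45° − 60 − 10 = 0 → A_y = 70 − 46.6442 × 0.707107 = 37.02 kN.

T = 46.64 kN, A_x = 32.98 kN, A_y = 37.02 kN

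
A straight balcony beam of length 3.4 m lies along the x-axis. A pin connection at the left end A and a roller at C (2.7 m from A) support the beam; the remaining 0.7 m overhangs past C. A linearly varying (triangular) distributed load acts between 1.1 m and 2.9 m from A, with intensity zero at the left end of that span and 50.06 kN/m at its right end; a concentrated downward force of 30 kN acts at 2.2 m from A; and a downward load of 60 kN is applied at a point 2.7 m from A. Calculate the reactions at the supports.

A_x = 0, A_y = 12.23 kN, C_y = 122.8 kN

Resultant of the triangular load: ½ × 50.06 × 1.8 = 45.054 kN, acting at 2.3 m from A (one-third of the span from the peak).
Moments about A: C_y·2.7 − (½·50.06·1.8)·2.3 − 30·2.2 − 60·2.7 = 0 → C_y = 331.6242/2.7 = 122.824 ≈ 122.8 kN.
ΣF_y = 0: A_y + 122.824 − ½·50.06·1.8 − 30 − 60 = 0 → A_y = 12.23 kN.
ΣF_x = 0: no horizontal applied forces, so A_x = 0.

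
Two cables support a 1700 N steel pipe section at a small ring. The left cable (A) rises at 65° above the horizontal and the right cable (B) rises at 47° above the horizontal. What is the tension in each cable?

ΣF_x = 0: −T_A·cos65° + T_B·cos47° = 0 → T_B = 0.619676·T_A.
ΣF_y = 0: T_A·sin65° + T_B·sin47° = 1700.
Substitute: T_A·(0.906308 + 0.619676·0.731354) = 1700 → T_A = 1250.45 ≈ 1250 N.
Then T_B = 0.619676 × 1250.45 = 774.9 N.

T_A = 1250 N, T_B = 774.9 N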